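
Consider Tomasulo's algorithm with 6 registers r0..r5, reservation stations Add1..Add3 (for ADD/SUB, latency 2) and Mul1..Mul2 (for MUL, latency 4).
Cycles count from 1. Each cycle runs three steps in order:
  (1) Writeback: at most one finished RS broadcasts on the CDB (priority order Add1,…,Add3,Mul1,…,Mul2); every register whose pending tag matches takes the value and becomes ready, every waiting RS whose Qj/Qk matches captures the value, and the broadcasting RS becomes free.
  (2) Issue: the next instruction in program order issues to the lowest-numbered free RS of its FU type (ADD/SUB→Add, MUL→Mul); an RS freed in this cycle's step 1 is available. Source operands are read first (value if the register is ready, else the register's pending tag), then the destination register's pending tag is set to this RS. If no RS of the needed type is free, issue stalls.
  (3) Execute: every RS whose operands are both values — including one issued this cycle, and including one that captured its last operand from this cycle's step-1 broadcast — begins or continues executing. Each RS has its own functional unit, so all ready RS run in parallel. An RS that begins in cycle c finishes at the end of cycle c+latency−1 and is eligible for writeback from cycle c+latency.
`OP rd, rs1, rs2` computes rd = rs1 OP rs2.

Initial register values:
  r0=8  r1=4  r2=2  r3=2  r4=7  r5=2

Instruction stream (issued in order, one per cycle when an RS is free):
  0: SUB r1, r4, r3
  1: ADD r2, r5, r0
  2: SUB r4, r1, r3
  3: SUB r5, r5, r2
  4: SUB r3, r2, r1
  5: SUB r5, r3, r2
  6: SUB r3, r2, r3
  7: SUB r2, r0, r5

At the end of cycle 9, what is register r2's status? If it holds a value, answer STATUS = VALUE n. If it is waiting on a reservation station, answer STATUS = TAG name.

cycle 1: issue SUB r1<-Add1 // r0:8,r1:Add1,r2:2,r3:2,r4:7,r5:2
cycle 2: issue ADD r2<-Add2 // r0:8,r1:Add1,r2:Add2,r3:2,r4:7,r5:2
cycle 3: CDB Add1=5; issue SUB r4<-Add1 // r0:8,r1:5,r2:Add2,r3:2,r4:Add1,r5:2
cycle 4: CDB Add2=10; issue SUB r5<-Add2 // r0:8,r1:5,r2:10,r3:2,r4:Add1,r5:Add2
cycle 5: CDB Add1=3; issue SUB r3<-Add1 // r0:8,r1:5,r2:10,r3:Add1,r4:3,r5:Add2
cycle 6: CDB Add2=-8; issue SUB r5<-Add2 // r0:8,r1:5,r2:10,r3:Add1,r4:3,r5:Add2
cycle 7: CDB Add1=5; issue SUB r3<-Add1 // r0:8,r1:5,r2:10,r3:Add1,r4:3,r5:Add2
cycle 8: issue SUB r2<-Add3 // r0:8,r1:5,r2:Add3,r3:Add1,r4:3,r5:Add2
cycle 9: CDB Add1=5 // r0:8,r1:5,r2:Add3,r3:5,r4:3,r5:Add2

STATUS = TAG Add3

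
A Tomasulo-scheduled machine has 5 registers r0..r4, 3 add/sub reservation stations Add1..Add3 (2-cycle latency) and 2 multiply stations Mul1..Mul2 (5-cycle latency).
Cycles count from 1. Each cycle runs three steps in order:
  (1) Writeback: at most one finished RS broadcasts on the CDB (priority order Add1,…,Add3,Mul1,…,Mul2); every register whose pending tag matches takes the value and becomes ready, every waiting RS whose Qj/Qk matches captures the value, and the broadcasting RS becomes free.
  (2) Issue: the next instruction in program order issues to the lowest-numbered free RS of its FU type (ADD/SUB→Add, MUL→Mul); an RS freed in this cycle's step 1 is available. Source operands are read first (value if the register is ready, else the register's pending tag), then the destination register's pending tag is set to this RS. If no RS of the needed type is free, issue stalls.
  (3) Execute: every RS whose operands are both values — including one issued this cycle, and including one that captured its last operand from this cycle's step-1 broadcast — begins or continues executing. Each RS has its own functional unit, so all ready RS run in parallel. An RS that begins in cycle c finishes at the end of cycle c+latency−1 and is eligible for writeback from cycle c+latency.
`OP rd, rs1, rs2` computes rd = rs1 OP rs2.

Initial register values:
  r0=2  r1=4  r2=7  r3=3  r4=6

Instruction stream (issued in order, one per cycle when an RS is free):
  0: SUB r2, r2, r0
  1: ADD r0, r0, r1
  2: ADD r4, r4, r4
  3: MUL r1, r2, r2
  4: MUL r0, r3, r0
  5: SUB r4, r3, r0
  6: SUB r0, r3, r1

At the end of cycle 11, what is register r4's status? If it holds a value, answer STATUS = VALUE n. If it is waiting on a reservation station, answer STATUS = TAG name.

STATUS = TAG Add1

  c1: issue SUB r2<-Add1  regs: r0:2,r1:4,r2:Add1,r3:3,r4:6
  c2: issue ADD r0<-Add2  regs: r0:Add2,r1:4,r2:Add1,r3:3,r4:6
  c3: CDB Add1=5; issue ADD r4<-Add1  regs: r0:Add2,r1:4,r2:5,r3:3,r4:Add1
  c4: CDB Add2=6; issue MUL r1<-Mul1  regs: r0:6,r1:Mul1,r2:5,r3:3,r4:Add1
  c5: CDB Add1=12; issue MUL r0<-Mul2  regs: r0:Mul2,r1:Mul1,r2:5,r3:3,r4:12
  c6: issue SUB r4<-Add1  regs: r0:Mul2,r1:Mul1,r2:5,r3:3,r4:Add1
  c7: issue SUB r0<-Add2  regs: r0:Add2,r1:Mul1,r2:5,r3:3,r4:Add1
  c8: -  regs: r0:Add2,r1:Mul1,r2:5,r3:3,r4:Add1
  c9: CDB Mul1=25  regs: r0:Add2,r1:25,r2:5,r3:3,r4:Add1
  c10: CDB Mul2=18  regs: r0:Add2,r1:25,r2:5,r3:3,r4:Add1
  c11: CDB Add2=-22  regs: r0:-22,r1:25,r2:5,r3:3,r4:Add1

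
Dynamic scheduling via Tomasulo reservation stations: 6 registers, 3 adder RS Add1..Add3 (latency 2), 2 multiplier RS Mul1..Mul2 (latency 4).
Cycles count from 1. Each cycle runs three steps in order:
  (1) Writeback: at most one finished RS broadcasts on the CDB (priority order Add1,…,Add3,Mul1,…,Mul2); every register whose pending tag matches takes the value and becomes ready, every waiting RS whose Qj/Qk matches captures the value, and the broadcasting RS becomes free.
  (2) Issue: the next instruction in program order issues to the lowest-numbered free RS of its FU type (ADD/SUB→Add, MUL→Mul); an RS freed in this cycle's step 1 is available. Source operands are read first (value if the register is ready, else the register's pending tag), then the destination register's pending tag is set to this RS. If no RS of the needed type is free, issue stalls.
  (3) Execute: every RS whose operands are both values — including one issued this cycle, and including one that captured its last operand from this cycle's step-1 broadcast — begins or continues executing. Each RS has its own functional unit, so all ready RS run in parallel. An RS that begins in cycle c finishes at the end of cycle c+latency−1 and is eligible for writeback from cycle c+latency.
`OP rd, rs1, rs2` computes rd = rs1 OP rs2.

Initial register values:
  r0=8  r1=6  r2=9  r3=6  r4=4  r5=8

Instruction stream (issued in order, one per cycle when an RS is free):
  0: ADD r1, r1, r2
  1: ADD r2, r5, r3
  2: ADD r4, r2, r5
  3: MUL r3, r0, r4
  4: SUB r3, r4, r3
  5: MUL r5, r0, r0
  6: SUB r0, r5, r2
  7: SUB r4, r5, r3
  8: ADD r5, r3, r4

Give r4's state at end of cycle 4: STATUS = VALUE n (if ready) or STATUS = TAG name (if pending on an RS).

c1: issue ADD r1<-Add1 | r0:8,r1:Add1,r2:9,r3:6,r4:4,r5:8
c2: issue ADD r2<-Add2 | r0:8,r1:Add1,r2:Add2,r3:6,r4:4,r5:8
c3: CDB Add1=15; issue ADD r4<-Add1 | r0:8,r1:15,r2:Add2,r3:6,r4:Add1,r5:8
c4: CDB Add2=14; issue MUL r3<-Mul1 | r0:8,r1:15,r2:14,r3:Mul1,r4:Add1,r5:8

STATUS = TAG Add1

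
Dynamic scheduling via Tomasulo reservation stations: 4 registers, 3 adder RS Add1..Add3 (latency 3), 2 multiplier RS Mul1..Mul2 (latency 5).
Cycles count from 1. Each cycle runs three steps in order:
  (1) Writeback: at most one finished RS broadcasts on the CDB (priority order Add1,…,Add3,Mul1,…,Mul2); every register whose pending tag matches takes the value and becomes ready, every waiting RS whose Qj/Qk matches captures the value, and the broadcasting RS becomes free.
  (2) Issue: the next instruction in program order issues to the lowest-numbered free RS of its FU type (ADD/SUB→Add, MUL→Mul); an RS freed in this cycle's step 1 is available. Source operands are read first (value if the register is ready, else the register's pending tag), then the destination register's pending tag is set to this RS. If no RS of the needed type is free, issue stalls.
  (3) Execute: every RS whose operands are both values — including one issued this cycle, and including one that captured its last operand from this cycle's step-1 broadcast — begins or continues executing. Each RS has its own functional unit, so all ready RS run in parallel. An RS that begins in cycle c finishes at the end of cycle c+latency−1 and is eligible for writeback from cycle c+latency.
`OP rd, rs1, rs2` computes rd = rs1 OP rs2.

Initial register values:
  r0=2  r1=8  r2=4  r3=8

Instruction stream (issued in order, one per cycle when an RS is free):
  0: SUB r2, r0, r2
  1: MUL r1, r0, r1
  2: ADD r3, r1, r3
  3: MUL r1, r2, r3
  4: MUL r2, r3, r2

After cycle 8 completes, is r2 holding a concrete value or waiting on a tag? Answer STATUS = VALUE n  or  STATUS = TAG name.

STATUS = TAG Mul1

  c1: issue SUB r2<-Add1  regs: r0:2,r1:8,r2:Add1,r3:8
  c2: issue MUL r1<-Mul1  regs: r0:2,r1:Mul1,r2:Add1,r3:8
  c3: issue ADD r3<-Add2  regs: r0:2,r1:Mul1,r2:Add1,r3:Add2
  c4: CDB Add1=-2; issue MUL r1<-Mul2  regs: r0:2,r1:Mul2,r2:-2,r3:Add2
  c5: stall  regs: r0:2,r1:Mul2,r2:-2,r3:Add2
  c6: stall  regs: r0:2,r1:Mul2,r2:-2,r3:Add2
  c7: CDB Mul1=16; issue MUL r2<-Mul1  regs: r0:2,r1:Mul2,r2:Mul1,r3:Add2
  c8: -  regs: r0:2,r1:Mul2,r2:Mul1,r3:Add2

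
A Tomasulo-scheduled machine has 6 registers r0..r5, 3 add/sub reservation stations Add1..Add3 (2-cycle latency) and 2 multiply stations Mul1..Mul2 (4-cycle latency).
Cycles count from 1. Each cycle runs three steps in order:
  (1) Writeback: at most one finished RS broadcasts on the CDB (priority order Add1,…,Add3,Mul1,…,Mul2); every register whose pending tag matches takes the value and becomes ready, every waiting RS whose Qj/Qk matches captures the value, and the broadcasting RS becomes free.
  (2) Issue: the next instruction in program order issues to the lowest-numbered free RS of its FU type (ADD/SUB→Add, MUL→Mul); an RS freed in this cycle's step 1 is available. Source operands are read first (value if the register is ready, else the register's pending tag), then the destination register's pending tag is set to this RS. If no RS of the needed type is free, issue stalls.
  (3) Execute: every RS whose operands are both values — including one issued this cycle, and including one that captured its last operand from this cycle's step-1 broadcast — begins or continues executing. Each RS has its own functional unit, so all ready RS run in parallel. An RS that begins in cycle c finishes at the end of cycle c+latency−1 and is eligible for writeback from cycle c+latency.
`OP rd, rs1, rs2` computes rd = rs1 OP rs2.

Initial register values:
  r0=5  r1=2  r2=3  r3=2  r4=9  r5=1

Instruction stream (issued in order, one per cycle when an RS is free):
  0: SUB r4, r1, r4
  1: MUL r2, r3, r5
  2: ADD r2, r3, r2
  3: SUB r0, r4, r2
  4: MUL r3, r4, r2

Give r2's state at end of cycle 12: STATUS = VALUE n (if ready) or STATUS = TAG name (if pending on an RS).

STATUS = VALUE 4

c1: issue SUB r4<-Add1 | r0:5,r1:2,r2:3,r3:2,r4:Add1,r5:1
c2: issue MUL r2<-Mul1 | r0:5,r1:2,r2:Mul1,r3:2,r4:Add1,r5:1
c3: CDB Add1=-7; issue ADD r2<-Add1 | r0:5,r1:2,r2:Add1,r3:2,r4:-7,r5:1
c4: issue SUB r0<-Add2 | r0:Add2,r1:2,r2:Add1,r3:2,r4:-7,r5:1
c5: issue MUL r3<-Mul2 | r0:Add2,r1:2,r2:Add1,r3:Mul2,r4:-7,r5:1
c6: CDB Mul1=2 | r0:Add2,r1:2,r2:Add1,r3:Mul2,r4:-7,r5:1
c7: - | r0:Add2,r1:2,r2:Add1,r3:Mul2,r4:-7,r5:1
c8: CDB Add1=4 | r0:Add2,r1:2,r2:4,r3:Mul2,r4:-7,r5:1
c9: - | r0:Add2,r1:2,r2:4,r3:Mul2,r4:-7,r5:1
c10: CDB Add2=-11 | r0:-11,r1:2,r2:4,r3:Mul2,r4:-7,r5:1
c11: - | r0:-11,r1:2,r2:4,r3:Mul2,r4:-7,r5:1
c12: CDB Mul2=-28 | r0:-11,r1:2,r2:4,r3:-28,r4:-7,r5:1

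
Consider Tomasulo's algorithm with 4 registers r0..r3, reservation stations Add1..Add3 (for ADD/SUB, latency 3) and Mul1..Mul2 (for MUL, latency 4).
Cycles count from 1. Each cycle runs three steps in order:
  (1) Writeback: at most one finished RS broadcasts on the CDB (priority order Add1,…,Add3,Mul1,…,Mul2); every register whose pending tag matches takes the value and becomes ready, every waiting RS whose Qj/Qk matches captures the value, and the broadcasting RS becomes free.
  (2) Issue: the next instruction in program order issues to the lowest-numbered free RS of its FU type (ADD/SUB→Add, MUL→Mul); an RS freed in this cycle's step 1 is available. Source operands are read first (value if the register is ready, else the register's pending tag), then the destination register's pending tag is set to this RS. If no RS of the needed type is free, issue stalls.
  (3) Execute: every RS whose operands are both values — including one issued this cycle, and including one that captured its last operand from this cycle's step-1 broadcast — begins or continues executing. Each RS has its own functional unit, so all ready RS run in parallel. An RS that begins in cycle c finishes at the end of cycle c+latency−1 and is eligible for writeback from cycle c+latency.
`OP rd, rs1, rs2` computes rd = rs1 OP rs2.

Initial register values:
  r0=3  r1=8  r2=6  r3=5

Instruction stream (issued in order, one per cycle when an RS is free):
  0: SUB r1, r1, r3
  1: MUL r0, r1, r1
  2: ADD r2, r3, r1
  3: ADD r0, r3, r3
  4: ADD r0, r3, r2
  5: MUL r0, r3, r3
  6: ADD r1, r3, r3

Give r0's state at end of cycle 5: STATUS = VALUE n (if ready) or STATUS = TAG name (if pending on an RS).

STATUS = TAG Add3

c1: issue SUB r1<-Add1 | r0:3,r1:Add1,r2:6,r3:5
c2: issue MUL r0<-Mul1 | r0:Mul1,r1:Add1,r2:6,r3:5
c3: issue ADD r2<-Add2 | r0:Mul1,r1:Add1,r2:Add2,r3:5
c4: CDB Add1=3; issue ADD r0<-Add1 | r0:Add1,r1:3,r2:Add2,r3:5
c5: issue ADD r0<-Add3 | r0:Add3,r1:3,r2:Add2,r3:5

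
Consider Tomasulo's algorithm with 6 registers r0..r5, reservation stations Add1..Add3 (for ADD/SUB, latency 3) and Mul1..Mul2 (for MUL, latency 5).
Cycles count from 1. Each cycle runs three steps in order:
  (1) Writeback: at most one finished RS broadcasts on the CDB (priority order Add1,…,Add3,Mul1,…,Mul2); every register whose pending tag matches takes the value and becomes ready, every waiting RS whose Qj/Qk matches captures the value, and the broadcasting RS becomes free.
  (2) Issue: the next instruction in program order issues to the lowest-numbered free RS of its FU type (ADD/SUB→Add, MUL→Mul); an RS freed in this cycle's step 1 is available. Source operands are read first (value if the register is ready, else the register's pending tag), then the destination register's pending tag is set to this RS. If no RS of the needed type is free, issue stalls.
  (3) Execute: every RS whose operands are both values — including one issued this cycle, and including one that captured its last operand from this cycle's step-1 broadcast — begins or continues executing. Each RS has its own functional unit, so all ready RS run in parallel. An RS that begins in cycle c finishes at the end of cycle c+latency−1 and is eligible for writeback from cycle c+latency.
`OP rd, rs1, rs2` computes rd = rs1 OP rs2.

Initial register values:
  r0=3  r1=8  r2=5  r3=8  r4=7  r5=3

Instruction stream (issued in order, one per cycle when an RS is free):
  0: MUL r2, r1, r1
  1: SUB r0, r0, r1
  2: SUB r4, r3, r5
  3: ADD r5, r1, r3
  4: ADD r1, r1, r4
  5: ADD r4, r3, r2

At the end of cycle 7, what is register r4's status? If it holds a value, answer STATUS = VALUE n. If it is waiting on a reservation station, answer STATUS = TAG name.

c1: issue MUL r2<-Mul1 | r0:3,r1:8,r2:Mul1,r3:8,r4:7,r5:3
c2: issue SUB r0<-Add1 | r0:Add1,r1:8,r2:Mul1,r3:8,r4:7,r5:3
c3: issue SUB r4<-Add2 | r0:Add1,r1:8,r2:Mul1,r3:8,r4:Add2,r5:3
c4: issue ADD r5<-Add3 | r0:Add1,r1:8,r2:Mul1,r3:8,r4:Add2,r5:Add3
c5: CDB Add1=-5; issue ADD r1<-Add1 | r0:-5,r1:Add1,r2:Mul1,r3:8,r4:Add2,r5:Add3
c6: CDB Add2=5; issue ADD r4<-Add2 | r0:-5,r1:Add1,r2:Mul1,r3:8,r4:Add2,r5:Add3
c7: CDB Add3=16 | r0:-5,r1:Add1,r2:Mul1,r3:8,r4:Add2,r5:16

STATUS = TAG Add2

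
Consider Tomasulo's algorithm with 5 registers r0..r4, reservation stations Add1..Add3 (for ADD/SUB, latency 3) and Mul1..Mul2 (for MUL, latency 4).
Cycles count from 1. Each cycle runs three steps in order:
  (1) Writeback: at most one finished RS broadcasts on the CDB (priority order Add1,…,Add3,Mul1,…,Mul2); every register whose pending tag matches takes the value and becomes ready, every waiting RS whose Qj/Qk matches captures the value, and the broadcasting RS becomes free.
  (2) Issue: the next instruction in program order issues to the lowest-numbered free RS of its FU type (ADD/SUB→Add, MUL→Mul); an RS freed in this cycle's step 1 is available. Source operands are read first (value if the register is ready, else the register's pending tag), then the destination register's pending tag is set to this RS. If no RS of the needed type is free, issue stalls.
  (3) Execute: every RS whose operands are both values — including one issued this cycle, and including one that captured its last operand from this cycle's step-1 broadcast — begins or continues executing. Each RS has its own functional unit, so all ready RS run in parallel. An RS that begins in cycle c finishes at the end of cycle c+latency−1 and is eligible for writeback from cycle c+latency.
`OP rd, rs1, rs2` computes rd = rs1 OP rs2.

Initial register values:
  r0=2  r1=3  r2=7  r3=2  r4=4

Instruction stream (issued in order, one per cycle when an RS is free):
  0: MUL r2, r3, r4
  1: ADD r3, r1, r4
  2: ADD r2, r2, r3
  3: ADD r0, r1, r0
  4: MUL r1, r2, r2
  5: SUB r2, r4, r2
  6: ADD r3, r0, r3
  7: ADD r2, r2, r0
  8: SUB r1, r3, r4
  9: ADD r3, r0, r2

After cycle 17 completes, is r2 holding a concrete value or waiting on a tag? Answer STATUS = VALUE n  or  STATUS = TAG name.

c1: issue MUL r2<-Mul1 | r0:2,r1:3,r2:Mul1,r3:2,r4:4
c2: issue ADD r3<-Add1 | r0:2,r1:3,r2:Mul1,r3:Add1,r4:4
c3: issue ADD r2<-Add2 | r0:2,r1:3,r2:Add2,r3:Add1,r4:4
c4: issue ADD r0<-Add3 | r0:Add3,r1:3,r2:Add2,r3:Add1,r4:4
c5: CDB Add1=7; issue MUL r1<-Mul2 | r0:Add3,r1:Mul2,r2:Add2,r3:7,r4:4
c6: CDB Mul1=8; issue SUB r2<-Add1 | r0:Add3,r1:Mul2,r2:Add1,r3:7,r4:4
c7: CDB Add3=5; issue ADD r3<-Add3 | r0:5,r1:Mul2,r2:Add1,r3:Add3,r4:4
c8: stall | r0:5,r1:Mul2,r2:Add1,r3:Add3,r4:4
c9: CDB Add2=15; issue ADD r2<-Add2 | r0:5,r1:Mul2,r2:Add2,r3:Add3,r4:4
c10: CDB Add3=12; issue SUB r1<-Add3 | r0:5,r1:Add3,r2:Add2,r3:12,r4:4
c11: stall | r0:5,r1:Add3,r2:Add2,r3:12,r4:4
c12: CDB Add1=-11; issue ADD r3<-Add1 | r0:5,r1:Add3,r2:Add2,r3:Add1,r4:4
c13: CDB Add3=8 | r0:5,r1:8,r2:Add2,r3:Add1,r4:4
c14: CDB Mul2=225 | r0:5,r1:8,r2:Add2,r3:Add1,r4:4
c15: CDB Add2=-6 | r0:5,r1:8,r2:-6,r3:Add1,r4:4
c16: - | r0:5,r1:8,r2:-6,r3:Add1,r4:4
c17: - | r0:5,r1:8,r2:-6,r3:Add1,r4:4

STATUS = VALUE -6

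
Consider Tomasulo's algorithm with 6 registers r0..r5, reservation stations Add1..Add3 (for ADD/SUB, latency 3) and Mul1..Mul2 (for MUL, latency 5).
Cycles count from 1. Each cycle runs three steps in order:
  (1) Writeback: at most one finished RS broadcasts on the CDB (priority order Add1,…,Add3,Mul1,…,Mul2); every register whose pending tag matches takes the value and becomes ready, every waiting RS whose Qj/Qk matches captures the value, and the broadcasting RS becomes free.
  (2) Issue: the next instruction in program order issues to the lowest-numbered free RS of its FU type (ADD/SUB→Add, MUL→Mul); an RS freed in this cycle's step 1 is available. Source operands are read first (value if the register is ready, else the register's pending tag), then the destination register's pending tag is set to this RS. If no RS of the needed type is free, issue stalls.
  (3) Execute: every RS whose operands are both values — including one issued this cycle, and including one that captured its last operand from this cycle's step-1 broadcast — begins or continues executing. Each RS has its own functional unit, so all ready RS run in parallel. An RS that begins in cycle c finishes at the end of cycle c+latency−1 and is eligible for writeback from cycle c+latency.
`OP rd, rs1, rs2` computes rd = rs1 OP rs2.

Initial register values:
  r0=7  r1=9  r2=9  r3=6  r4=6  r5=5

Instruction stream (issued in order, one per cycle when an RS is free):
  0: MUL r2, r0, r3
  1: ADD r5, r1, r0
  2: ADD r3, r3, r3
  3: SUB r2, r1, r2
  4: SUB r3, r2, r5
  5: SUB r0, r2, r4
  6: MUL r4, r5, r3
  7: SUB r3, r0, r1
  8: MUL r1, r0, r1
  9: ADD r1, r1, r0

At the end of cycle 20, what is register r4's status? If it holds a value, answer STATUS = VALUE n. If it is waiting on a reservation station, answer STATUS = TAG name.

STATUS = VALUE -784

  c1: issue MUL r2<-Mul1  regs: r0:7,r1:9,r2:Mul1,r3:6,r4:6,r5:5
  c2: issue ADD r5<-Add1  regs: r0:7,r1:9,r2:Mul1,r3:6,r4:6,r5:Add1
  c3: issue ADD r3<-Add2  regs: r0:7,r1:9,r2:Mul1,r3:Add2,r4:6,r5:Add1
  c4: issue SUB r2<-Add3  regs: r0:7,r1:9,r2:Add3,r3:Add2,r4:6,r5:Add1
  c5: CDB Add1=16; issue SUB r3<-Add1  regs: r0:7,r1:9,r2:Add3,r3:Add1,r4:6,r5:16
  c6: CDB Add2=12; issue SUB r0<-Add2  regs: r0:Add2,r1:9,r2:Add3,r3:Add1,r4:6,r5:16
  c7: CDB Mul1=42; issue MUL r4<-Mul1  regs: r0:Add2,r1:9,r2:Add3,r3:Add1,r4:Mul1,r5:16
  c8: stall  regs: r0:Add2,r1:9,r2:Add3,r3:Add1,r4:Mul1,r5:16
  c9: stall  regs: r0:Add2,r1:9,r2:Add3,r3:Add1,r4:Mul1,r5:16
  c10: CDB Add3=-33; issue SUB r3<-Add3  regs: r0:Add2,r1:9,r2:-33,r3:Add3,r4:Mul1,r5:16
  c11: issue MUL r1<-Mul2  regs: r0:Add2,r1:Mul2,r2:-33,r3:Add3,r4:Mul1,r5:16
  c12: stall  regs: r0:Add2,r1:Mul2,r2:-33,r3:Add3,r4:Mul1,r5:16
  c13: CDB Add1=-49; issue ADD r1<-Add1  regs: r0:Add2,r1:Add1,r2:-33,r3:Add3,r4:Mul1,r5:16
  c14: CDB Add2=-39  regs: r0:-39,r1:Add1,r2:-33,r3:Add3,r4:Mul1,r5:16
  c15: -  regs: r0:-39,r1:Add1,r2:-33,r3:Add3,r4:Mul1,r5:16
  c16: -  regs: r0:-39,r1:Add1,r2:-33,r3:Add3,r4:Mul1,r5:16
  c17: CDB Add3=-48  regs: r0:-39,r1:Add1,r2:-33,r3:-48,r4:Mul1,r5:16
  c18: CDB Mul1=-784  regs: r0:-39,r1:Add1,r2:-33,r3:-48,r4:-784,r5:16
  c19: CDB Mul2=-351  regs: r0:-39,r1:Add1,r2:-33,r3:-48,r4:-784,r5:16
  c20: -  regs: r0:-39,r1:Add1,r2:-33,r3:-48,r4:-784,r5:16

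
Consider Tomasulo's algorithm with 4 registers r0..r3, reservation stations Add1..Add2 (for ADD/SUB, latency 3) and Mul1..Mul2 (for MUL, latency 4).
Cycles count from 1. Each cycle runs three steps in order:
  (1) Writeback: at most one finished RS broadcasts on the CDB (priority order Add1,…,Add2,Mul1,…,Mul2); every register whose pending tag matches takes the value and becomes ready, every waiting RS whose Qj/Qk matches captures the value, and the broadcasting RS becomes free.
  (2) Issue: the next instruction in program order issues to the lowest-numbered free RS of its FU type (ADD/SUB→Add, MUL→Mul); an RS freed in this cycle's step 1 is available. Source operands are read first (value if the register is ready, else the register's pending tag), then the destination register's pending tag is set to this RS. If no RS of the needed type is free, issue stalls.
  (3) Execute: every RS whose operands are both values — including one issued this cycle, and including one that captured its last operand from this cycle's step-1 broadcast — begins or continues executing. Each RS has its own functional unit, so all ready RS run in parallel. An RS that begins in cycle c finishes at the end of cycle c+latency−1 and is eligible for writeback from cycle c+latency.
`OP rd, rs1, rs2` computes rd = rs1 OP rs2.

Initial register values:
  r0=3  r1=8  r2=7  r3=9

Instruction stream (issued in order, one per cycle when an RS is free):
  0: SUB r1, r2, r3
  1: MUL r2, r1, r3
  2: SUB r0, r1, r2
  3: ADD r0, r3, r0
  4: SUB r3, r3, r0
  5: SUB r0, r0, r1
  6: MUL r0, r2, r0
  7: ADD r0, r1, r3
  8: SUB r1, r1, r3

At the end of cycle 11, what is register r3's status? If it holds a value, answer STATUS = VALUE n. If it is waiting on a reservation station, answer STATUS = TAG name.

  c1: issue SUB r1<-Add1  regs: r0:3,r1:Add1,r2:7,r3:9
  c2: issue MUL r2<-Mul1  regs: r0:3,r1:Add1,r2:Mul1,r3:9
  c3: issue SUB r0<-Add2  regs: r0:Add2,r1:Add1,r2:Mul1,r3:9
  c4: CDB Add1=-2; issue ADD r0<-Add1  regs: r0:Add1,r1:-2,r2:Mul1,r3:9
  c5: stall  regs: r0:Add1,r1:-2,r2:Mul1,r3:9
  c6: stall  regs: r0:Add1,r1:-2,r2:Mul1,r3:9
  c7: stall  regs: r0:Add1,r1:-2,r2:Mul1,r3:9
  c8: CDB Mul1=-18; stall  regs: r0:Add1,r1:-2,r2:-18,r3:9
  c9: stall  regs: r0:Add1,r1:-2,r2:-18,r3:9
  c10: stall  regs: r0:Add1,r1:-2,r2:-18,r3:9
  c11: CDB Add2=16; issue SUB r3<-Add2  regs: r0:Add1,r1:-2,r2:-18,r3:Add2

STATUS = TAG Add2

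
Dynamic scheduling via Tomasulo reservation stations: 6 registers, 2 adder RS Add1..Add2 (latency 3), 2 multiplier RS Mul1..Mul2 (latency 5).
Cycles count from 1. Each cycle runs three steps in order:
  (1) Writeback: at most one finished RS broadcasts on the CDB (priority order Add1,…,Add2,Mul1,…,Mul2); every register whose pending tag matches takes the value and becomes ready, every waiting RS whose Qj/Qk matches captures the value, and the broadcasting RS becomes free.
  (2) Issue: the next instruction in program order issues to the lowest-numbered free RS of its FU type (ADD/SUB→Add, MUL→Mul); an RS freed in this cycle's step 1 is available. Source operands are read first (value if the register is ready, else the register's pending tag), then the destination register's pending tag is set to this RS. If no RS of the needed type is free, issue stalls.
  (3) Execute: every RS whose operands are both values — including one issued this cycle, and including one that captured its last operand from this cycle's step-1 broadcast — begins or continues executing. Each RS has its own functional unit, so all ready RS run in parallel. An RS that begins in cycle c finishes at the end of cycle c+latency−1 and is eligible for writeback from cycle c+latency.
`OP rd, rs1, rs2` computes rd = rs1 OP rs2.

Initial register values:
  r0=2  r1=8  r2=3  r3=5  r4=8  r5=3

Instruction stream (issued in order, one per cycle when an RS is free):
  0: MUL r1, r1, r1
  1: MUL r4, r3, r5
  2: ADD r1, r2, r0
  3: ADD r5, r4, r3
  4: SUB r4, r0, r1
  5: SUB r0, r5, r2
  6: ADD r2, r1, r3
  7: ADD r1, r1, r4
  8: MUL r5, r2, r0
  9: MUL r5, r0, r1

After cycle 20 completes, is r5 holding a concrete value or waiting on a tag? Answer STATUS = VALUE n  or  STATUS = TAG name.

c1: issue MUL r1<-Mul1 | r0:2,r1:Mul1,r2:3,r3:5,r4:8,r5:3
c2: issue MUL r4<-Mul2 | r0:2,r1:Mul1,r2:3,r3:5,r4:Mul2,r5:3
c3: issue ADD r1<-Add1 | r0:2,r1:Add1,r2:3,r3:5,r4:Mul2,r5:3
c4: issue ADD r5<-Add2 | r0:2,r1:Add1,r2:3,r3:5,r4:Mul2,r5:Add2
c5: stall | r0:2,r1:Add1,r2:3,r3:5,r4:Mul2,r5:Add2
c6: CDB Add1=5; issue SUB r4<-Add1 | r0:2,r1:5,r2:3,r3:5,r4:Add1,r5:Add2
c7: CDB Mul1=64; stall | r0:2,r1:5,r2:3,r3:5,r4:Add1,r5:Add2
c8: CDB Mul2=15; stall | r0:2,r1:5,r2:3,r3:5,r4:Add1,r5:Add2
c9: CDB Add1=-3; issue SUB r0<-Add1 | r0:Add1,r1:5,r2:3,r3:5,r4:-3,r5:Add2
c10: stall | r0:Add1,r1:5,r2:3,r3:5,r4:-3,r5:Add2
c11: CDB Add2=20; issue ADD r2<-Add2 | r0:Add1,r1:5,r2:Add2,r3:5,r4:-3,r5:20
c12: stall | r0:Add1,r1:5,r2:Add2,r3:5,r4:-3,r5:20
c13: stall | r0:Add1,r1:5,r2:Add2,r3:5,r4:-3,r5:20
c14: CDB Add1=17; issue ADD r1<-Add1 | r0:17,r1:Add1,r2:Add2,r3:5,r4:-3,r5:20
c15: CDB Add2=10; issue MUL r5<-Mul1 | r0:17,r1:Add1,r2:10,r3:5,r4:-3,r5:Mul1
c16: issue MUL r5<-Mul2 | r0:17,r1:Add1,r2:10,r3:5,r4:-3,r5:Mul2
c17: CDB Add1=2 | r0:17,r1:2,r2:10,r3:5,r4:-3,r5:Mul2
c18: - | r0:17,r1:2,r2:10,r3:5,r4:-3,r5:Mul2
c19: - | r0:17,r1:2,r2:10,r3:5,r4:-3,r5:Mul2
c20: CDB Mul1=170 | r0:17,r1:2,r2:10,r3:5,r4:-3,r5:Mul2

STATUS = TAG Mul2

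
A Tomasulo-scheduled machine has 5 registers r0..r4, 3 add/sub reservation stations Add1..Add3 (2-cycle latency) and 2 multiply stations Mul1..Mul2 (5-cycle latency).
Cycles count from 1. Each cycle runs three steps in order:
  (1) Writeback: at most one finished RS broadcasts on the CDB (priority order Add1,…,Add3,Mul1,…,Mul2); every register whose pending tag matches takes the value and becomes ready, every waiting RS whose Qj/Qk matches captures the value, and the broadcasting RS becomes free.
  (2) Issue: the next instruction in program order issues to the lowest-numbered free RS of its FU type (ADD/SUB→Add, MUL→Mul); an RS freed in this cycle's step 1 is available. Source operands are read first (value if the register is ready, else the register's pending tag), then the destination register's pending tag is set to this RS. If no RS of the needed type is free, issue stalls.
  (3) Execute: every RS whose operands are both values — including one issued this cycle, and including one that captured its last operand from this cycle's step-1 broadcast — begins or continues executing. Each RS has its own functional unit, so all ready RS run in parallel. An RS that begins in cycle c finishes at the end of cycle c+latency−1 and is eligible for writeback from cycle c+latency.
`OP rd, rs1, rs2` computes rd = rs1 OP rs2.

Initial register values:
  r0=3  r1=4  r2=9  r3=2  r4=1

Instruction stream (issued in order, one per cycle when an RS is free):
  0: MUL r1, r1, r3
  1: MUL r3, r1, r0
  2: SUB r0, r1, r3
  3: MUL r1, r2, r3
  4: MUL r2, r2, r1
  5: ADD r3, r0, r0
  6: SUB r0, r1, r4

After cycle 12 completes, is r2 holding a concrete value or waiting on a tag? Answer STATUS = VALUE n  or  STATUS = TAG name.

c1: issue MUL r1<-Mul1 | r0:3,r1:Mul1,r2:9,r3:2,r4:1
c2: issue MUL r3<-Mul2 | r0:3,r1:Mul1,r2:9,r3:Mul2,r4:1
c3: issue SUB r0<-Add1 | r0:Add1,r1:Mul1,r2:9,r3:Mul2,r4:1
c4: stall | r0:Add1,r1:Mul1,r2:9,r3:Mul2,r4:1
c5: stall | r0:Add1,r1:Mul1,r2:9,r3:Mul2,r4:1
c6: CDB Mul1=8; issue MUL r1<-Mul1 | r0:Add1,r1:Mul1,r2:9,r3:Mul2,r4:1
c7: stall | r0:Add1,r1:Mul1,r2:9,r3:Mul2,r4:1
c8: stall | r0:Add1,r1:Mul1,r2:9,r3:Mul2,r4:1
c9: stall | r0:Add1,r1:Mul1,r2:9,r3:Mul2,r4:1
c10: stall | r0:Add1,r1:Mul1,r2:9,r3:Mul2,r4:1
c11: CDB Mul2=24; issue MUL r2<-Mul2 | r0:Add1,r1:Mul1,r2:Mul2,r3:24,r4:1
c12: issue ADD r3<-Add2 | r0:Add1,r1:Mul1,r2:Mul2,r3:Add2,r4:1

STATUS = TAG Mul2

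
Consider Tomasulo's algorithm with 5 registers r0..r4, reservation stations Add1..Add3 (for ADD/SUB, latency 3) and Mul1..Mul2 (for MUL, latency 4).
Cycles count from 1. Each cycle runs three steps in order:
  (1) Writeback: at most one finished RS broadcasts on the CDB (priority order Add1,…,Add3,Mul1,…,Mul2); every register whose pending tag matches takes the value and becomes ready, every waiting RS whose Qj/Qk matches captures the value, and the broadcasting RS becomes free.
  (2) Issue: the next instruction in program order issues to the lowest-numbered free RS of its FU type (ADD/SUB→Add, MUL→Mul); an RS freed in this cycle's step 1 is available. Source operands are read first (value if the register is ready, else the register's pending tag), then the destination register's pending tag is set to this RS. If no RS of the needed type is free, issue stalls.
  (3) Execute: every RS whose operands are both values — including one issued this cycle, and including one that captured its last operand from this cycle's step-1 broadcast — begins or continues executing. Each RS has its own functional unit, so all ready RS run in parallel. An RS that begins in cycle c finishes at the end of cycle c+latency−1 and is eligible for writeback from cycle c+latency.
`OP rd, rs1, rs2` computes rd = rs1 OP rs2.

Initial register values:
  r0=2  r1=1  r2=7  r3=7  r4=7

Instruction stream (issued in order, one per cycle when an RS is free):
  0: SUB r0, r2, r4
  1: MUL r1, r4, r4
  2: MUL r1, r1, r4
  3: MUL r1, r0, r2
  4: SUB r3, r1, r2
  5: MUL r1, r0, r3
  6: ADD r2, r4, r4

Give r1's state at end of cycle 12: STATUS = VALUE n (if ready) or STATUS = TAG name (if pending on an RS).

  c1: issue SUB r0<-Add1  regs: r0:Add1,r1:1,r2:7,r3:7,r4:7
  c2: issue MUL r1<-Mul1  regs: r0:Add1,r1:Mul1,r2:7,r3:7,r4:7
  c3: issue MUL r1<-Mul2  regs: r0:Add1,r1:Mul2,r2:7,r3:7,r4:7
  c4: CDB Add1=0; stall  regs: r0:0,r1:Mul2,r2:7,r3:7,r4:7
  c5: stall  regs: r0:0,r1:Mul2,r2:7,r3:7,r4:7
  c6: CDB Mul1=49; issue MUL r1<-Mul1  regs: r0:0,r1:Mul1,r2:7,r3:7,r4:7
  c7: issue SUB r3<-Add1  regs: r0:0,r1:Mul1,r2:7,r3:Add1,r4:7
  c8: stall  regs: r0:0,r1:Mul1,r2:7,r3:Add1,r4:7
  c9: stall  regs: r0:0,r1:Mul1,r2:7,r3:Add1,r4:7
  c10: CDB Mul1=0; issue MUL r1<-Mul1  regs: r0:0,r1:Mul1,r2:7,r3:Add1,r4:7
  c11: CDB Mul2=343; issue ADD r2<-Add2  regs: r0:0,r1:Mul1,r2:Add2,r3:Add1,r4:7
  c12: -  regs: r0:0,r1:Mul1,r2:Add2,r3:Add1,r4:7

STATUS = TAG Mul1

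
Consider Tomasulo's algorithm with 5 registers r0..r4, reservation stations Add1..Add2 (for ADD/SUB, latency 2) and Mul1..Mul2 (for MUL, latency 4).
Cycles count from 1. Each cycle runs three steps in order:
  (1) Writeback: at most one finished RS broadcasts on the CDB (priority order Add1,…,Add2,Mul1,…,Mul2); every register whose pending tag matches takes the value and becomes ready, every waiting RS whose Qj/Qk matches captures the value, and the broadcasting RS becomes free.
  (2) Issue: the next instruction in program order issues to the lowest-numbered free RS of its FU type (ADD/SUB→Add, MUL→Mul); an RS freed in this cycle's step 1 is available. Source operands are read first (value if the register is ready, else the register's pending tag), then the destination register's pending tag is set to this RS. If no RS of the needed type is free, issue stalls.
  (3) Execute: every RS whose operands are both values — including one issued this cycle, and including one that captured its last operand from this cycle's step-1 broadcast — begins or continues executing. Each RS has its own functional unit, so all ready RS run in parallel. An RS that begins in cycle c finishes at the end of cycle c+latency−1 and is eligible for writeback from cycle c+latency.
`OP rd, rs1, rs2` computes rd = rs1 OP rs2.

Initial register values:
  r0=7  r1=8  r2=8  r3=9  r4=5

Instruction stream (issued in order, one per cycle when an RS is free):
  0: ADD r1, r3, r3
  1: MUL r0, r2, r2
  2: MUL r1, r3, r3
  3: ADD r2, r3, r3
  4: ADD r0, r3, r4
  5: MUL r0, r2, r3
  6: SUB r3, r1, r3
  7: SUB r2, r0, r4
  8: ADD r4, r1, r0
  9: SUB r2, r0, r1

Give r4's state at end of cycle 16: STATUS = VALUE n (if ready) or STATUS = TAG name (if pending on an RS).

cycle 1: issue ADD r1<-Add1 // r0:7,r1:Add1,r2:8,r3:9,r4:5
cycle 2: issue MUL r0<-Mul1 // r0:Mul1,r1:Add1,r2:8,r3:9,r4:5
cycle 3: CDB Add1=18; issue MUL r1<-Mul2 // r0:Mul1,r1:Mul2,r2:8,r3:9,r4:5
cycle 4: issue ADD r2<-Add1 // r0:Mul1,r1:Mul2,r2:Add1,r3:9,r4:5
cycle 5: issue ADD r0<-Add2 // r0:Add2,r1:Mul2,r2:Add1,r3:9,r4:5
cycle 6: CDB Add1=18; stall // r0:Add2,r1:Mul2,r2:18,r3:9,r4:5
cycle 7: CDB Add2=14; stall // r0:14,r1:Mul2,r2:18,r3:9,r4:5
cycle 8: CDB Mul1=64; issue MUL r0<-Mul1 // r0:Mul1,r1:Mul2,r2:18,r3:9,r4:5
cycle 9: CDB Mul2=81; issue SUB r3<-Add1 // r0:Mul1,r1:81,r2:18,r3:Add1,r4:5
cycle 10: issue SUB r2<-Add2 // r0:Mul1,r1:81,r2:Add2,r3:Add1,r4:5
cycle 11: CDB Add1=72; issue ADD r4<-Add1 // r0:Mul1,r1:81,r2:Add2,r3:72,r4:Add1
cycle 12: CDB Mul1=162; stall // r0:162,r1:81,r2:Add2,r3:72,r4:Add1
cycle 13: stall // r0:162,r1:81,r2:Add2,r3:72,r4:Add1
cycle 14: CDB Add1=243; issue SUB r2<-Add1 // r0:162,r1:81,r2:Add1,r3:72,r4:243
cycle 15: CDB Add2=157 // r0:162,r1:81,r2:Add1,r3:72,r4:243
cycle 16: CDB Add1=81 // r0:162,r1:81,r2:81,r3:72,r4:243

STATUS = VALUE 243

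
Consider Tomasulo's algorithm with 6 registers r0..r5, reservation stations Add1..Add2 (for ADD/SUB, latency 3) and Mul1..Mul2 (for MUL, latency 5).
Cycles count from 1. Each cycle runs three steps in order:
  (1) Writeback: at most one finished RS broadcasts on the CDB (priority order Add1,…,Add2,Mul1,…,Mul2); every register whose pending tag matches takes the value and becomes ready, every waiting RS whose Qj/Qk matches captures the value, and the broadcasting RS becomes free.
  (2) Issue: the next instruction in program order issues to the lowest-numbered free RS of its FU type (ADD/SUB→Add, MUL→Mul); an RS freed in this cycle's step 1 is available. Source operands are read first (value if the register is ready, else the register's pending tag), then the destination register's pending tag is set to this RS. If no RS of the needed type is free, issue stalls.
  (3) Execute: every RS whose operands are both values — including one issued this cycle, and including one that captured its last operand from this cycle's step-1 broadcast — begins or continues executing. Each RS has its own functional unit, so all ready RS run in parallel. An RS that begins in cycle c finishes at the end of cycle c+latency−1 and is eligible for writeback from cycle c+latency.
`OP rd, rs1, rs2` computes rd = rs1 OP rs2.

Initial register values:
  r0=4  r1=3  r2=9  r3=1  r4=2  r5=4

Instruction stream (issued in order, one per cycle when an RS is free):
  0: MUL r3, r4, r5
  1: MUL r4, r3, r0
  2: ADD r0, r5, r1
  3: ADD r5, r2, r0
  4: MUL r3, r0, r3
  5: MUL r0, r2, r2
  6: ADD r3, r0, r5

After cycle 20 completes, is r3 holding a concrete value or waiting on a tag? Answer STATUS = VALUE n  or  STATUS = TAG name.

  c1: issue MUL r3<-Mul1  regs: r0:4,r1:3,r2:9,r3:Mul1,r4:2,r5:4
  c2: issue MUL r4<-Mul2  regs: r0:4,r1:3,r2:9,r3:Mul1,r4:Mul2,r5:4
  c3: issue ADD r0<-Add1  regs: r0:Add1,r1:3,r2:9,r3:Mul1,r4:Mul2,r5:4
  c4: issue ADD r5<-Add2  regs: r0:Add1,r1:3,r2:9,r3:Mul1,r4:Mul2,r5:Add2
  c5: stall  regs: r0:Add1,r1:3,r2:9,r3:Mul1,r4:Mul2,r5:Add2
  c6: CDB Add1=7; stall  regs: r0:7,r1:3,r2:9,r3:Mul1,r4:Mul2,r5:Add2
  c7: CDB Mul1=8; issue MUL r3<-Mul1  regs: r0:7,r1:3,r2:9,r3:Mul1,r4:Mul2,r5:Add2
  c8: stall  regs: r0:7,r1:3,r2:9,r3:Mul1,r4:Mul2,r5:Add2
  c9: CDB Add2=16; stall  regs: r0:7,r1:3,r2:9,r3:Mul1,r4:Mul2,r5:16
  c10: stall  regs: r0:7,r1:3,r2:9,r3:Mul1,r4:Mul2,r5:16
  c11: stall  regs: r0:7,r1:3,r2:9,r3:Mul1,r4:Mul2,r5:16
  c12: CDB Mul1=56; issue MUL r0<-Mul1  regs: r0:Mul1,r1:3,r2:9,r3:56,r4:Mul2,r5:16
  c13: CDB Mul2=32; issue ADD r3<-Add1  regs: r0:Mul1,r1:3,r2:9,r3:Add1,r4:32,r5:16
  c14: -  regs: r0:Mul1,r1:3,r2:9,r3:Add1,r4:32,r5:16
  c15: -  regs: r0:Mul1,r1:3,r2:9,r3:Add1,r4:32,r5:16
  c16: -  regs: r0:Mul1,r1:3,r2:9,r3:Add1,r4:32,r5:16
  c17: CDB Mul1=81  regs: r0:81,r1:3,r2:9,r3:Add1,r4:32,r5:16
  c18: -  regs: r0:81,r1:3,r2:9,r3:Add1,r4:32,r5:16
  c19: -  regs: r0:81,r1:3,r2:9,r3:Add1,r4:32,r5:16
  c20: CDB Add1=97  regs: r0:81,r1:3,r2:9,r3:97,r4:32,r5:16

STATUS = VALUE 97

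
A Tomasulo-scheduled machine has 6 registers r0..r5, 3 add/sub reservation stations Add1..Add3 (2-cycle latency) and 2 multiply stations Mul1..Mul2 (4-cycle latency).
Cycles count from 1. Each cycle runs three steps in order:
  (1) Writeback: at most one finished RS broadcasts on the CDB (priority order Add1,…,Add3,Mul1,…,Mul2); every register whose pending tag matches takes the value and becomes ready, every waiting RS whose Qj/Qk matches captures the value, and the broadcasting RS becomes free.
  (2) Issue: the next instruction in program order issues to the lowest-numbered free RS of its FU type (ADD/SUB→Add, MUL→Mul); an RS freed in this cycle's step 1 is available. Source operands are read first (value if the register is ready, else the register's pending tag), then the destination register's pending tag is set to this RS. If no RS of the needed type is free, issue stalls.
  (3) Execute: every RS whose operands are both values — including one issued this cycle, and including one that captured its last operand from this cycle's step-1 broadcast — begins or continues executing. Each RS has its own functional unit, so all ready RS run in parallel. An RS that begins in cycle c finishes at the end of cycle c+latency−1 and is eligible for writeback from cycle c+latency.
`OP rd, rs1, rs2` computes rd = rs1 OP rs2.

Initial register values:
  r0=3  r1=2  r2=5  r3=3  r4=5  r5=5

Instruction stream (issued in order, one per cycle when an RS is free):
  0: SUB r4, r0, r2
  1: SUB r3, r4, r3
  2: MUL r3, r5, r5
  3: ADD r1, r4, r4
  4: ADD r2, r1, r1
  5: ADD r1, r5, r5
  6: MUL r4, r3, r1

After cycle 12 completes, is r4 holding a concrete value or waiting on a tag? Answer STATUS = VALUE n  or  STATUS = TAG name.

STATUS = VALUE 250

  c1: issue SUB r4<-Add1  regs: r0:3,r1:2,r2:5,r3:3,r4:Add1,r5:5
  c2: issue SUB r3<-Add2  regs: r0:3,r1:2,r2:5,r3:Add2,r4:Add1,r5:5
  c3: CDB Add1=-2; issue MUL r3<-Mul1  regs: r0:3,r1:2,r2:5,r3:Mul1,r4:-2,r5:5
  c4: issue ADD r1<-Add1  regs: r0:3,r1:Add1,r2:5,r3:Mul1,r4:-2,r5:5
  c5: CDB Add2=-5; issue ADD r2<-Add2  regs: r0:3,r1:Add1,r2:Add2,r3:Mul1,r4:-2,r5:5
  c6: CDB Add1=-4; issue ADD r1<-Add1  regs: r0:3,r1:Add1,r2:Add2,r3:Mul1,r4:-2,r5:5
  c7: CDB Mul1=25; issue MUL r4<-Mul1  regs: r0:3,r1:Add1,r2:Add2,r3:25,r4:Mul1,r5:5
  c8: CDB Add1=10  regs: r0:3,r1:10,r2:Add2,r3:25,r4:Mul1,r5:5
  c9: CDB Add2=-8  regs: r0:3,r1:10,r2:-8,r3:25,r4:Mul1,r5:5
  c10: -  regs: r0:3,r1:10,r2:-8,r3:25,r4:Mul1,r5:5
  c11: -  regs: r0:3,r1:10,r2:-8,r3:25,r4:Mul1,r5:5
  c12: CDB Mul1=250  regs: r0:3,r1:10,r2:-8,r3:25,r4:250,r5:5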